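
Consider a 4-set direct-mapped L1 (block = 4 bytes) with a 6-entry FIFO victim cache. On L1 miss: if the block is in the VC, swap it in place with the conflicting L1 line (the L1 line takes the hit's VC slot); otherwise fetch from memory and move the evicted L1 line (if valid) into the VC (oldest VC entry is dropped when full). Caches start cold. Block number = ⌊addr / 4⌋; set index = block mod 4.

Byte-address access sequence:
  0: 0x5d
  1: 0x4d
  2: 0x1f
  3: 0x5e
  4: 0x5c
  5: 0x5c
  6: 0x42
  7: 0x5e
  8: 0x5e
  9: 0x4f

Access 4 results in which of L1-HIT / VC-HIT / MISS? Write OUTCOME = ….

OUTCOME = L1-HIT

  [0] addr=0x5d blk=23 s=3: MISS | VC []
  [1] addr=0x4d blk=19 s=3: MISS | VC [23]
  [2] addr=0x1f blk=7 s=3: MISS | VC [23, 19]
  [3] addr=0x5e blk=23 s=3: VC-HIT | VC [7, 19]
  [4] addr=0x5c blk=23 s=3: L1-HIT | VC [7, 19]
  [5] addr=0x5c blk=23 s=3: L1-HIT | VC [7, 19]
  [6] addr=0x42 blk=16 s=0: MISS | VC [7, 19]
  [7] addr=0x5e blk=23 s=3: L1-HIT | VC [7, 19]
  [8] addr=0x5e blk=23 s=3: L1-HIT | VC [7, 19]
  [9] addr=0x4f blk=19 s=3: VC-HIT | VC [7, 23]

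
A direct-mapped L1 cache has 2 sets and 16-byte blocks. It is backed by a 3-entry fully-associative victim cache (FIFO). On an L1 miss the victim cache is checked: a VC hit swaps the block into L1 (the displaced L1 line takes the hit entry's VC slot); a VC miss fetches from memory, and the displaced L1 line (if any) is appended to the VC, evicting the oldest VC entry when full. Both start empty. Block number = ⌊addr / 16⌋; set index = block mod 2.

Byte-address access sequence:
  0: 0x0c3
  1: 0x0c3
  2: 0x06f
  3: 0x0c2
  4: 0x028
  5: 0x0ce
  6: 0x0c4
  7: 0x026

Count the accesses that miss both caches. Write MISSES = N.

MISSES = 3

0: 0xc3 (blk 12, set 0) → MISS  vc=[]
1: 0xc3 (blk 12, set 0) → L1-HIT  vc=[]
2: 0x6f (blk 6, set 0) → MISS  vc=[12]
3: 0xc2 (blk 12, set 0) → VC-HIT  vc=[6]
4: 0x28 (blk 2, set 0) → MISS  vc=[6, 12]
5: 0xce (blk 12, set 0) → VC-HIT  vc=[6, 2]
6: 0xc4 (blk 12, set 0) → L1-HIT  vc=[6, 2]
7: 0x26 (blk 2, set 0) → VC-HIT  vc=[6, 12]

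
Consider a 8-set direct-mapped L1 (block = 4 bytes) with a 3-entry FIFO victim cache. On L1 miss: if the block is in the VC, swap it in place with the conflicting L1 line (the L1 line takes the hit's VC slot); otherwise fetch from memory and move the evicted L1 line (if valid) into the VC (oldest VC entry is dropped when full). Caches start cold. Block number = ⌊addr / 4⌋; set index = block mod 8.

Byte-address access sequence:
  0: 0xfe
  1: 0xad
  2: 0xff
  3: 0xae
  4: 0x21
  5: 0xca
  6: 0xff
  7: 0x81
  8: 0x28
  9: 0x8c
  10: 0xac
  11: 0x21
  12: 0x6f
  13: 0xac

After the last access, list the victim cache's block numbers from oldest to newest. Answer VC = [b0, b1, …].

#0 0xfe→b63/s7 MISS; vc=[]
#1 0xad→b43/s3 MISS; vc=[]
#2 0xff→b63/s7 L1-HIT; vc=[]
#3 0xae→b43/s3 L1-HIT; vc=[]
#4 0x21→b8/s0 MISS; vc=[]
#5 0xca→b50/s2 MISS; vc=[]
#6 0xff→b63/s7 L1-HIT; vc=[]
#7 0x81→b32/s0 MISS; vc=[8]
#8 0x28→b10/s2 MISS; vc=[8,50]
#9 0x8c→b35/s3 MISS; vc=[8,50,43]
#10 0xac→b43/s3 VC-HIT; vc=[8,50,35]
#11 0x21→b8/s0 VC-HIT; vc=[32,50,35]
#12 0x6f→b27/s3 MISS; vc=[50,35,43]
#13 0xac→b43/s3 VC-HIT; vc=[50,35,27]

VC = [50, 35, 27]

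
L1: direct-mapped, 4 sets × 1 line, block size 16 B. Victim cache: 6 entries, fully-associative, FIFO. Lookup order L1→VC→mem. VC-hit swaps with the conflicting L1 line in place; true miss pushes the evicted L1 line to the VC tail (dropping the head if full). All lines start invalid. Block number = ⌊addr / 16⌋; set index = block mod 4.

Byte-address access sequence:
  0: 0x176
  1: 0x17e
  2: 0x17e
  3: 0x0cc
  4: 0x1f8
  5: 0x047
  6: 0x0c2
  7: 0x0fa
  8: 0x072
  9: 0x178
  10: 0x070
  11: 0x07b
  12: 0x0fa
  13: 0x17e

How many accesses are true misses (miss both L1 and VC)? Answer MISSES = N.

0: 0x176 (blk 23, set 3) → MISS  vc=[]
1: 0x17e (blk 23, set 3) → L1-HIT  vc=[]
2: 0x17e (blk 23, set 3) → L1-HIT  vc=[]
3: 0xcc (blk 12, set 0) → MISS  vc=[]
4: 0x1f8 (blk 31, set 3) → MISS  vc=[23]
5: 0x47 (blk 4, set 0) → MISS  vc=[23, 12]
6: 0xc2 (blk 12, set 0) → VC-HIT  vc=[23, 4]
7: 0xfa (blk 15, set 3) → MISS  vc=[23, 4, 31]
8: 0x72 (blk 7, set 3) → MISS  vc=[23, 4, 31, 15]
9: 0x178 (blk 23, set 3) → VC-HIT  vc=[7, 4, 31, 15]
10: 0x70 (blk 7, set 3) → VC-HIT  vc=[23, 4, 31, 15]
11: 0x7b (blk 7, set 3) → L1-HIT  vc=[23, 4, 31, 15]
12: 0xfa (blk 15, set 3) → VC-HIT  vc=[23, 4, 31, 7]
13: 0x17e (blk 23, set 3) → VC-HIT  vc=[15, 4, 31, 7]

MISSES = 6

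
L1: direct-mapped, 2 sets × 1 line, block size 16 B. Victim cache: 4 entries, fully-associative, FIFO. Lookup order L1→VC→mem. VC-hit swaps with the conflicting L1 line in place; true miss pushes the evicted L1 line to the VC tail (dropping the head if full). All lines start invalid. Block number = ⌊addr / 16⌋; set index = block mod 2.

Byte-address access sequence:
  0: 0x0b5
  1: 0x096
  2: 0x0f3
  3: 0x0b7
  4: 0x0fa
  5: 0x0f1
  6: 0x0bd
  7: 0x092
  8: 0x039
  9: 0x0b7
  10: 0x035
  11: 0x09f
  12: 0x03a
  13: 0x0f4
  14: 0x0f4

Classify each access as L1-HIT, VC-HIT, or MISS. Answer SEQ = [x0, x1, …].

SEQ = [MISS, MISS, MISS, VC-HIT, VC-HIT, L1-HIT, VC-HIT, VC-HIT, MISS, VC-HIT, VC-HIT, VC-HIT, VC-HIT, VC-HIT, L1-HIT]

#0 0xb5→b11/s1 MISS; vc=[]
#1 0x96→b9/s1 MISS; vc=[11]
#2 0xf3→b15/s1 MISS; vc=[11,9]
#3 0xb7→b11/s1 VC-HIT; vc=[15,9]
#4 0xfa→b15/s1 VC-HIT; vc=[11,9]
#5 0xf1→b15/s1 L1-HIT; vc=[11,9]
#6 0xbd→b11/s1 VC-HIT; vc=[15,9]
#7 0x92→b9/s1 VC-HIT; vc=[15,11]
#8 0x39→b3/s1 MISS; vc=[15,11,9]
#9 0xb7→b11/s1 VC-HIT; vc=[15,3,9]
#10 0x35→b3/s1 VC-HIT; vc=[15,11,9]
#11 0x9f→b9/s1 VC-HIT; vc=[15,11,3]
#12 0x3a→b3/s1 VC-HIT; vc=[15,11,9]
#13 0xf4→b15/s1 VC-HIT; vc=[3,11,9]
#14 0xf4→b15/s1 L1-HIT; vc=[3,11,9]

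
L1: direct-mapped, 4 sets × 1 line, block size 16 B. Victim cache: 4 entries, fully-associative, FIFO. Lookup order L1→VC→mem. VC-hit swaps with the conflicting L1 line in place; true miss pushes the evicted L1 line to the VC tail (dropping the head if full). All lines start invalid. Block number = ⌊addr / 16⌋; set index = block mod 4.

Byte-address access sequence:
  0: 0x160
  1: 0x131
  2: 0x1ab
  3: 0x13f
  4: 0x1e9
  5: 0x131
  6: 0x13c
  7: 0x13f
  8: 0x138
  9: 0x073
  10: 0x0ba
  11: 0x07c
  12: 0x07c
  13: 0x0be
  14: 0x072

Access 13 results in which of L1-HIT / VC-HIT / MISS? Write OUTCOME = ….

OUTCOME = VC-HIT

#0 0x160→b22/s2 MISS; vc=[]
#1 0x131→b19/s3 MISS; vc=[]
#2 0x1ab→b26/s2 MISS; vc=[22]
#3 0x13f→b19/s3 L1-HIT; vc=[22]
#4 0x1e9→b30/s2 MISS; vc=[22,26]
#5 0x131→b19/s3 L1-HIT; vc=[22,26]
#6 0x13c→b19/s3 L1-HIT; vc=[22,26]
#7 0x13f→b19/s3 L1-HIT; vc=[22,26]
#8 0x138→b19/s3 L1-HIT; vc=[22,26]
#9 0x73→b7/s3 MISS; vc=[22,26,19]
#10 0xba→b11/s3 MISS; vc=[22,26,19,7]
#11 0x7c→b7/s3 VC-HIT; vc=[22,26,19,11]
#12 0x7c→b7/s3 L1-HIT; vc=[22,26,19,11]
#13 0xbe→b11/s3 VC-HIT; vc=[22,26,19,7]
#14 0x72→b7/s3 VC-HIT; vc=[22,26,19,11]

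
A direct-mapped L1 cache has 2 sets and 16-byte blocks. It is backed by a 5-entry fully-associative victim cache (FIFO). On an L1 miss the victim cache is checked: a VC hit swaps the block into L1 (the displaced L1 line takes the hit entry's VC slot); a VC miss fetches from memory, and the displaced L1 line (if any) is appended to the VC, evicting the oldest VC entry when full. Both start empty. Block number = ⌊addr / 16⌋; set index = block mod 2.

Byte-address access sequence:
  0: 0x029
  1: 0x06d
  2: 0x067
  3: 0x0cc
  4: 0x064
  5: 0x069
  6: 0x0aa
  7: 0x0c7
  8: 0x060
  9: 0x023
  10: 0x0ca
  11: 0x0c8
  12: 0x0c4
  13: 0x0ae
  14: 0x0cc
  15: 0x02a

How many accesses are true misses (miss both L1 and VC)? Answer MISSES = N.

0: 0x29 (blk 2, set 0) → MISS  vc=[]
1: 0x6d (blk 6, set 0) → MISS  vc=[2]
2: 0x67 (blk 6, set 0) → L1-HIT  vc=[2]
3: 0xcc (blk 12, set 0) → MISS  vc=[2, 6]
4: 0x64 (blk 6, set 0) → VC-HIT  vc=[2, 12]
5: 0x69 (blk 6, set 0) → L1-HIT  vc=[2, 12]
6: 0xaa (blk 10, set 0) → MISS  vc=[2, 12, 6]
7: 0xc7 (blk 12, set 0) → VC-HIT  vc=[2, 10, 6]
8: 0x60 (blk 6, set 0) → VC-HIT  vc=[2, 10, 12]
9: 0x23 (blk 2, set 0) → VC-HIT  vc=[6, 10, 12]
10: 0xca (blk 12, set 0) → VC-HIT  vc=[6, 10, 2]
11: 0xc8 (blk 12, set 0) → L1-HIT  vc=[6, 10, 2]
12: 0xc4 (blk 12, set 0) → L1-HIT  vc=[6, 10, 2]
13: 0xae (blk 10, set 0) → VC-HIT  vc=[6, 12, 2]
14: 0xcc (blk 12, set 0) → VC-HIT  vc=[6, 10, 2]
15: 0x2a (blk 2, set 0) → VC-HIT  vc=[6, 10, 12]

MISSES = 4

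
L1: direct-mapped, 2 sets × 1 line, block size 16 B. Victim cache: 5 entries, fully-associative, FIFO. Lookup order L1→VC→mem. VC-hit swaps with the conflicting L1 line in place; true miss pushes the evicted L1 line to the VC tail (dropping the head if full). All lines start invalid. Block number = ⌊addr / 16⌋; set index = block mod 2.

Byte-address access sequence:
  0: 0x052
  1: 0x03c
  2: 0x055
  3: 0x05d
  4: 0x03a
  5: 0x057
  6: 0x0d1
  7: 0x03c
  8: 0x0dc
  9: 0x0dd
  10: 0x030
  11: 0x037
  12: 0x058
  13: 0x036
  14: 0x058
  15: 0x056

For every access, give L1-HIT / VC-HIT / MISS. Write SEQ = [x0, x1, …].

#0 0x52→b5/s1 MISS; vc=[]
#1 0x3c→b3/s1 MISS; vc=[5]
#2 0x55→b5/s1 VC-HIT; vc=[3]
#3 0x5d→b5/s1 L1-HIT; vc=[3]
#4 0x3a→b3/s1 VC-HIT; vc=[5]
#5 0x57→b5/s1 VC-HIT; vc=[3]
#6 0xd1→b13/s1 MISS; vc=[3,5]
#7 0x3c→b3/s1 VC-HIT; vc=[13,5]
#8 0xdc→b13/s1 VC-HIT; vc=[3,5]
#9 0xdd→b13/s1 L1-HIT; vc=[3,5]
#10 0x30→b3/s1 VC-HIT; vc=[13,5]
#11 0x37→b3/s1 L1-HIT; vc=[13,5]
#12 0x58→b5/s1 VC-HIT; vc=[13,3]
#13 0x36→b3/s1 VC-HIT; vc=[13,5]
#14 0x58→b5/s1 VC-HIT; vc=[13,3]
#15 0x56→b5/s1 L1-HIT; vc=[13,3]

SEQ = [MISS, MISS, VC-HIT, L1-HIT, VC-HIT, VC-HIT, MISS, VC-HIT, VC-HIT, L1-HIT, VC-HIT, L1-HIT, VC-HIT, VC-HIT, VC-HIT, L1-HIT]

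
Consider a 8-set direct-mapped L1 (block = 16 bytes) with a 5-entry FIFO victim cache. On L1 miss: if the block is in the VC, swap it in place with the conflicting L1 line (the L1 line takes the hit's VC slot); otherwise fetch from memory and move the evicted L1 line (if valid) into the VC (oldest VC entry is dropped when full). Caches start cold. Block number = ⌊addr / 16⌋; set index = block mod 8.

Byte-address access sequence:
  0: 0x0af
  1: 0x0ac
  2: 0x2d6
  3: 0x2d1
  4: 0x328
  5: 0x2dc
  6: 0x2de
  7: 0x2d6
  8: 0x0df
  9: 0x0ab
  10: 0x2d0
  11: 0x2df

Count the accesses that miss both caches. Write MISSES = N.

#0 0xaf→b10/s2 MISS; vc=[]
#1 0xac→b10/s2 L1-HIT; vc=[]
#2 0x2d6→b45/s5 MISS; vc=[]
#3 0x2d1→b45/s5 L1-HIT; vc=[]
#4 0x328→b50/s2 MISS; vc=[10]
#5 0x2dc→b45/s5 L1-HIT; vc=[10]
#6 0x2de→b45/s5 L1-HIT; vc=[10]
#7 0x2d6→b45/s5 L1-HIT; vc=[10]
#8 0xdf→b13/s5 MISS; vc=[10,45]
#9 0xab→b10/s2 VC-HIT; vc=[50,45]
#10 0x2d0→b45/s5 VC-HIT; vc=[50,13]
#11 0x2df→b45/s5 L1-HIT; vc=[50,13]

MISSES = 4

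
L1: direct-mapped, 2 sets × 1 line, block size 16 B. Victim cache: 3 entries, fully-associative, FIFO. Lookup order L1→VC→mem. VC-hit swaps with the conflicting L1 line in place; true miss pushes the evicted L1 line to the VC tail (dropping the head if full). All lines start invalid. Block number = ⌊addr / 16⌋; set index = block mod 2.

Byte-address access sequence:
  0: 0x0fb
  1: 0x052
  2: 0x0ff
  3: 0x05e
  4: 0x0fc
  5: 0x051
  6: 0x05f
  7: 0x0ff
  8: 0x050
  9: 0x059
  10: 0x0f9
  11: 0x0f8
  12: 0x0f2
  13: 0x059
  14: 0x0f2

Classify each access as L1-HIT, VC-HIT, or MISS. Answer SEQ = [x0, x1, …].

0: 0xfb (blk 15, set 1) → MISS  vc=[]
1: 0x52 (blk 5, set 1) → MISS  vc=[15]
2: 0xff (blk 15, set 1) → VC-HIT  vc=[5]
3: 0x5e (blk 5, set 1) → VC-HIT  vc=[15]
4: 0xfc (blk 15, set 1) → VC-HIT  vc=[5]
5: 0x51 (blk 5, set 1) → VC-HIT  vc=[15]
6: 0x5f (blk 5, set 1) → L1-HIT  vc=[15]
7: 0xff (blk 15, set 1) → VC-HIT  vc=[5]
8: 0x50 (blk 5, set 1) → VC-HIT  vc=[15]
9: 0x59 (blk 5, set 1) → L1-HIT  vc=[15]
10: 0xf9 (blk 15, set 1) → VC-HIT  vc=[5]
11: 0xf8 (blk 15, set 1) → L1-HIT  vc=[5]
12: 0xf2 (blk 15, set 1) → L1-HIT  vc=[5]
13: 0x59 (blk 5, set 1) → VC-HIT  vc=[15]
14: 0xf2 (blk 15, set 1) → VC-HIT  vc=[5]

SEQ = [MISS, MISS, VC-HIT, VC-HIT, VC-HIT, VC-HIT, L1-HIT, VC-HIT, VC-HIT, L1-HIT, VC-HIT, L1-HIT, L1-HIT, VC-HIT, VC-HIT]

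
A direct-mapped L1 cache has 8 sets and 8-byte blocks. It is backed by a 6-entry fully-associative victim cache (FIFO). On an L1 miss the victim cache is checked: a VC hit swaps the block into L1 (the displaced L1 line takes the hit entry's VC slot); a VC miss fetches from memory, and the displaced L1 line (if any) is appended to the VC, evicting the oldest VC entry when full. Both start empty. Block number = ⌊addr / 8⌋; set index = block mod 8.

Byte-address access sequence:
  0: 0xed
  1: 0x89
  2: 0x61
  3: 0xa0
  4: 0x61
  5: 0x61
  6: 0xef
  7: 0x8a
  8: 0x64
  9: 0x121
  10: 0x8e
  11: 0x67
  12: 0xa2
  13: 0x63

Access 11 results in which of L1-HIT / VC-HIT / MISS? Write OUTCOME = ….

OUTCOME = VC-HIT

0: 0xed (blk 29, set 5) → MISS  vc=[]
1: 0x89 (blk 17, set 1) → MISS  vc=[]
2: 0x61 (blk 12, set 4) → MISS  vc=[]
3: 0xa0 (blk 20, set 4) → MISS  vc=[12]
4: 0x61 (blk 12, set 4) → VC-HIT  vc=[20]
5: 0x61 (blk 12, set 4) → L1-HIT  vc=[20]
6: 0xef (blk 29, set 5) → L1-HIT  vc=[20]
7: 0x8a (blk 17, set 1) → L1-HIT  vc=[20]
8: 0x64 (blk 12, set 4) → L1-HIT  vc=[20]
9: 0x121 (blk 36, set 4) → MISS  vc=[20, 12]
10: 0x8e (blk 17, set 1) → L1-HIT  vc=[20, 12]
11: 0x67 (blk 12, set 4) → VC-HIT  vc=[20, 36]
12: 0xa2 (blk 20, set 4) → VC-HIT  vc=[12, 36]
13: 0x63 (blk 12, set 4) → VC-HIT  vc=[20, 36]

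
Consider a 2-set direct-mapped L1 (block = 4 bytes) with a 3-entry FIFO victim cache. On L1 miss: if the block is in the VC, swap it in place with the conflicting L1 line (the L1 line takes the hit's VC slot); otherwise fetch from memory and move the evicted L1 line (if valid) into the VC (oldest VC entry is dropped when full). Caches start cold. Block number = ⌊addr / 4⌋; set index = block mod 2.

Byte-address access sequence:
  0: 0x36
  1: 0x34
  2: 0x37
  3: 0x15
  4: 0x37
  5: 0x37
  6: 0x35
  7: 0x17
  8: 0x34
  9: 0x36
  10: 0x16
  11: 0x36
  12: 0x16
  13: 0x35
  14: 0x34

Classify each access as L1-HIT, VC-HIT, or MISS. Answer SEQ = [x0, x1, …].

0: 0x36 (blk 13, set 1) → MISS  vc=[]
1: 0x34 (blk 13, set 1) → L1-HIT  vc=[]
2: 0x37 (blk 13, set 1) → L1-HIT  vc=[]
3: 0x15 (blk 5, set 1) → MISS  vc=[13]
4: 0x37 (blk 13, set 1) → VC-HIT  vc=[5]
5: 0x37 (blk 13, set 1) → L1-HIT  vc=[5]
6: 0x35 (blk 13, set 1) → L1-HIT  vc=[5]
7: 0x17 (blk 5, set 1) → VC-HIT  vc=[13]
8: 0x34 (blk 13, set 1) → VC-HIT  vc=[5]
9: 0x36 (blk 13, set 1) → L1-HIT  vc=[5]
10: 0x16 (blk 5, set 1) → VC-HIT  vc=[13]
11: 0x36 (blk 13, set 1) → VC-HIT  vc=[5]
12: 0x16 (blk 5, set 1) → VC-HIT  vc=[13]
13: 0x35 (blk 13, set 1) → VC-HIT  vc=[5]
14: 0x34 (blk 13, set 1) → L1-HIT  vc=[5]

SEQ = [MISS, L1-HIT, L1-HIT, MISS, VC-HIT, L1-HIT, L1-HIT, VC-HIT, VC-HIT, L1-HIT, VC-HIT, VC-HIT, VC-HIT, VC-HIT, L1-HIT]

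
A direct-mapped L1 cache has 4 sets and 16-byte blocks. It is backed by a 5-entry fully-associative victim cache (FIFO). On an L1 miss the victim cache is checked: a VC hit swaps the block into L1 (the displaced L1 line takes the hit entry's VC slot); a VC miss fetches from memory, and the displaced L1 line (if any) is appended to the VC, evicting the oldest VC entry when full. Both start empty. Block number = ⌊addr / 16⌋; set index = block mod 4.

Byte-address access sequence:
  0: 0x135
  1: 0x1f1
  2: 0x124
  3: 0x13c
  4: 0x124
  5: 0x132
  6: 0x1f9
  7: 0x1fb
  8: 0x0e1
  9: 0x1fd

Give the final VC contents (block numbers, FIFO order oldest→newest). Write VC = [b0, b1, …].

0: 0x135 (blk 19, set 3) → MISS  vc=[]
1: 0x1f1 (blk 31, set 3) → MISS  vc=[19]
2: 0x124 (blk 18, set 2) → MISS  vc=[19]
3: 0x13c (blk 19, set 3) → VC-HIT  vc=[31]
4: 0x124 (blk 18, set 2) → L1-HIT  vc=[31]
5: 0x132 (blk 19, set 3) → L1-HIT  vc=[31]
6: 0x1f9 (blk 31, set 3) → VC-HIT  vc=[19]
7: 0x1fb (blk 31, set 3) → L1-HIT  vc=[19]
8: 0xe1 (blk 14, set 2) → MISS  vc=[19, 18]
9: 0x1fd (blk 31, set 3) → L1-HIT  vc=[19, 18]

VC = [19, 18]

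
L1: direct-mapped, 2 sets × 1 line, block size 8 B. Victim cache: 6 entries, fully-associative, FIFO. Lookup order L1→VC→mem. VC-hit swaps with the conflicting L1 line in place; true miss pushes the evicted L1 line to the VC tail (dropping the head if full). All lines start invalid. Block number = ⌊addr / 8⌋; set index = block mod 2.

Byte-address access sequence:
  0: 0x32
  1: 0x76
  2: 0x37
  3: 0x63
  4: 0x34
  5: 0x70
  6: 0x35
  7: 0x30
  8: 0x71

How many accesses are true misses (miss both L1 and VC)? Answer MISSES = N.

#0 0x32→b6/s0 MISS; vc=[]
#1 0x76→b14/s0 MISS; vc=[6]
#2 0x37→b6/s0 VC-HIT; vc=[14]
#3 0x63→b12/s0 MISS; vc=[14,6]
#4 0x34→b6/s0 VC-HIT; vc=[14,12]
#5 0x70→b14/s0 VC-HIT; vc=[6,12]
#6 0x35→b6/s0 VC-HIT; vc=[14,12]
#7 0x30→b6/s0 L1-HIT; vc=[14,12]
#8 0x71→b14/s0 VC-HIT; vc=[6,12]

MISSES = 3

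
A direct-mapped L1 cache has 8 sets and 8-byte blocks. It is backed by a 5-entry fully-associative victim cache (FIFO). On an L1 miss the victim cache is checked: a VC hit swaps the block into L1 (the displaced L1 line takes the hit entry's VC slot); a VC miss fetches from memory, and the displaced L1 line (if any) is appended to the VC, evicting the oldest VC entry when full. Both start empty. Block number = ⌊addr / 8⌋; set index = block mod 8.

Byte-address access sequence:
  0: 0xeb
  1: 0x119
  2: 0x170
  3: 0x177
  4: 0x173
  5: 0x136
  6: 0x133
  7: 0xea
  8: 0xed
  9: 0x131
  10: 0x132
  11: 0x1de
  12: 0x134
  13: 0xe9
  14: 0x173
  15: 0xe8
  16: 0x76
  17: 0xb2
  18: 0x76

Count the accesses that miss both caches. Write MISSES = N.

  [0] addr=0xeb blk=29 s=5: MISS | VC []
  [1] addr=0x119 blk=35 s=3: MISS | VC []
  [2] addr=0x170 blk=46 s=6: MISS | VC []
  [3] addr=0x177 blk=46 s=6: L1-HIT | VC []
  [4] addr=0x173 blk=46 s=6: L1-HIT | VC []
  [5] addr=0x136 blk=38 s=6: MISS | VC [46]
  [6] addr=0x133 blk=38 s=6: L1-HIT | VC [46]
  [7] addr=0xea blk=29 s=5: L1-HIT | VC [46]
  [8] addr=0xed blk=29 s=5: L1-HIT | VC [46]
  [9] addr=0x131 blk=38 s=6: L1-HIT | VC [46]
  [10] addr=0x132 blk=38 s=6: L1-HIT | VC [46]
  [11] addr=0x1de blk=59 s=3: MISS | VC [46, 35]
  [12] addr=0x134 blk=38 s=6: L1-HIT | VC [46, 35]
  [13] addr=0xe9 blk=29 s=5: L1-HIT | VC [46, 35]
  [14] addr=0x173 blk=46 s=6: VC-HIT | VC [38, 35]
  [15] addr=0xe8 blk=29 s=5: L1-HIT | VC [38, 35]
  [16] addr=0x76 blk=14 s=6: MISS | VC [38, 35, 46]
  [17] addr=0xb2 blk=22 s=6: MISS | VC [38, 35, 46, 14]
  [18] addr=0x76 blk=14 s=6: VC-HIT | VC [38, 35, 46, 22]

MISSES = 7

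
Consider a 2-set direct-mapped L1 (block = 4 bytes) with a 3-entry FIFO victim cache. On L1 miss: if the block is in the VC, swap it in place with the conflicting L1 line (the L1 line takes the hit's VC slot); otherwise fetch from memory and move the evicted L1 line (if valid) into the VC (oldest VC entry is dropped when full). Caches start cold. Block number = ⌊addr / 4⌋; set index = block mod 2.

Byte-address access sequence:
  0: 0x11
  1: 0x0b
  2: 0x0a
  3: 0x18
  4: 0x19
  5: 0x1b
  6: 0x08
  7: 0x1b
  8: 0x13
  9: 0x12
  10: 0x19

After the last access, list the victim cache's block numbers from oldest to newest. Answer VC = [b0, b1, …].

VC = [4, 2]

  [0] addr=0x11 blk=4 s=0: MISS | VC []
  [1] addr=0xb blk=2 s=0: MISS | VC [4]
  [2] addr=0xa blk=2 s=0: L1-HIT | VC [4]
  [3] addr=0x18 blk=6 s=0: MISS | VC [4, 2]
  [4] addr=0x19 blk=6 s=0: L1-HIT | VC [4, 2]
  [5] addr=0x1b blk=6 s=0: L1-HIT | VC [4, 2]
  [6] addr=0x8 blk=2 s=0: VC-HIT | VC [4, 6]
  [7] addr=0x1b blk=6 s=0: VC-HIT | VC [4, 2]
  [8] addr=0x13 blk=4 s=0: VC-HIT | VC [6, 2]
  [9] addr=0x12 blk=4 s=0: L1-HIT | VC [6, 2]
  [10] addr=0x19 blk=6 s=0: VC-HIT | VC [4, 2]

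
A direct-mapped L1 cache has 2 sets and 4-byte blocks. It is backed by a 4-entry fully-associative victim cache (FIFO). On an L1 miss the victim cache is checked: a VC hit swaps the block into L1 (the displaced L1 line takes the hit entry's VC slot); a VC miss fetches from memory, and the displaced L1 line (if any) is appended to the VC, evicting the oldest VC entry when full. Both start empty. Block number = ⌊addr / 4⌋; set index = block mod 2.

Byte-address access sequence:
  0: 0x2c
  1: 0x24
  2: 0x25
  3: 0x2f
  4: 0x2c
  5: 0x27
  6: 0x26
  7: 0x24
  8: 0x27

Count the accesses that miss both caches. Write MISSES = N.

MISSES = 2

#0 0x2c→b11/s1 MISS; vc=[]
#1 0x24→b9/s1 MISS; vc=[11]
#2 0x25→b9/s1 L1-HIT; vc=[11]
#3 0x2f→b11/s1 VC-HIT; vc=[9]
#4 0x2c→b11/s1 L1-HIT; vc=[9]
#5 0x27→b9/s1 VC-HIT; vc=[11]
#6 0x26→b9/s1 L1-HIT; vc=[11]
#7 0x24→b9/s1 L1-HIT; vc=[11]
#8 0x27→b9/s1 L1-HIT; vc=[11]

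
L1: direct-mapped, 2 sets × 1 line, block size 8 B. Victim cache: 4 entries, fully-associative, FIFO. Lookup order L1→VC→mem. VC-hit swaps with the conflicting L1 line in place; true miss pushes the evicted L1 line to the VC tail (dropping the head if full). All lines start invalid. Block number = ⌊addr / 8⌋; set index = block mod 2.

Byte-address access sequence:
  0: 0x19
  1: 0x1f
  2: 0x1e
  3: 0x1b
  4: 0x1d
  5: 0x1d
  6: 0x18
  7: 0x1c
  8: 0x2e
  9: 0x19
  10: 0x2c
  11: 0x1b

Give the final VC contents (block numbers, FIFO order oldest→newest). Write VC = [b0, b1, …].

VC = [5]

#0 0x19→b3/s1 MISS; vc=[]
#1 0x1f→b3/s1 L1-HIT; vc=[]
#2 0x1e→b3/s1 L1-HIT; vc=[]
#3 0x1b→b3/s1 L1-HIT; vc=[]
#4 0x1d→b3/s1 L1-HIT; vc=[]
#5 0x1d→b3/s1 L1-HIT; vc=[]
#6 0x18→b3/s1 L1-HIT; vc=[]
#7 0x1c→b3/s1 L1-HIT; vc=[]
#8 0x2e→b5/s1 MISS; vc=[3]
#9 0x19→b3/s1 VC-HIT; vc=[5]
#10 0x2c→b5/s1 VC-HIT; vc=[3]
#11 0x1b→b3/s1 VC-HIT; vc=[5]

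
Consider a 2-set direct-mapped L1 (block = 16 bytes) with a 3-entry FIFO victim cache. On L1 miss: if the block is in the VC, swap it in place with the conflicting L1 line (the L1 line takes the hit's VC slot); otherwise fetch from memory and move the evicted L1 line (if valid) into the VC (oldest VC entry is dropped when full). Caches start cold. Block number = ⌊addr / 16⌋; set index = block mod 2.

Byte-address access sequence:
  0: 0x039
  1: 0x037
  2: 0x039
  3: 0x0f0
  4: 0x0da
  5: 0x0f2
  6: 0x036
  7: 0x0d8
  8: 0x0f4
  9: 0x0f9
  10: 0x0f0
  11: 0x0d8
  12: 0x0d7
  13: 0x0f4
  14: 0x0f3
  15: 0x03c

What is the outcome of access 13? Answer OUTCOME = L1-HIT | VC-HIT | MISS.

  [0] addr=0x39 blk=3 s=1: MISS | VC []
  [1] addr=0x37 blk=3 s=1: L1-HIT | VC []
  [2] addr=0x39 blk=3 s=1: L1-HIT | VC []
  [3] addr=0xf0 blk=15 s=1: MISS | VC [3]
  [4] addr=0xda blk=13 s=1: MISS | VC [3, 15]
  [5] addr=0xf2 blk=15 s=1: VC-HIT | VC [3, 13]
  [6] addr=0x36 blk=3 s=1: VC-HIT | VC [15, 13]
  [7] addr=0xd8 blk=13 s=1: VC-HIT | VC [15, 3]
  [8] addr=0xf4 blk=15 s=1: VC-HIT | VC [13, 3]
  [9] addr=0xf9 blk=15 s=1: L1-HIT | VC [13, 3]
  [10] addr=0xf0 blk=15 s=1: L1-HIT | VC [13, 3]
  [11] addr=0xd8 blk=13 s=1: VC-HIT | VC [15, 3]
  [12] addr=0xd7 blk=13 s=1: L1-HIT | VC [15, 3]
  [13] addr=0xf4 blk=15 s=1: VC-HIT | VC [13, 3]
  [14] addr=0xf3 blk=15 s=1: L1-HIT | VC [13, 3]
  [15] addr=0x3c blk=3 s=1: VC-HIT | VC [13, 15]

OUTCOME = VC-HIT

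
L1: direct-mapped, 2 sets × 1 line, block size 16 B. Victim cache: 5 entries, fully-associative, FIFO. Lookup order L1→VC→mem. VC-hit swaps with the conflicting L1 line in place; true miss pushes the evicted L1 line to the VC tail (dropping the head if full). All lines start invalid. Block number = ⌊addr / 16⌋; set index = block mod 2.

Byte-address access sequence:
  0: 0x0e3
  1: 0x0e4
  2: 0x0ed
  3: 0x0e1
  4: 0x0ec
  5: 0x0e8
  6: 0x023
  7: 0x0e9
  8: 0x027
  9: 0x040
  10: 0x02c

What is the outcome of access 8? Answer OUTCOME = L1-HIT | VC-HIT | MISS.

OUTCOME = VC-HIT

0: 0xe3 (blk 14, set 0) → MISS  vc=[]
1: 0xe4 (blk 14, set 0) → L1-HIT  vc=[]
2: 0xed (blk 14, set 0) → L1-HIT  vc=[]
3: 0xe1 (blk 14, set 0) → L1-HIT  vc=[]
4: 0xec (blk 14, set 0) → L1-HIT  vc=[]
5: 0xe8 (blk 14, set 0) → L1-HIT  vc=[]
6: 0x23 (blk 2, set 0) → MISS  vc=[14]
7: 0xe9 (blk 14, set 0) → VC-HIT  vc=[2]
8: 0x27 (blk 2, set 0) → VC-HIT  vc=[14]
9: 0x40 (blk 4, set 0) → MISS  vc=[14, 2]
10: 0x2c (blk 2, set 0) → VC-HIT  vc=[14, 4]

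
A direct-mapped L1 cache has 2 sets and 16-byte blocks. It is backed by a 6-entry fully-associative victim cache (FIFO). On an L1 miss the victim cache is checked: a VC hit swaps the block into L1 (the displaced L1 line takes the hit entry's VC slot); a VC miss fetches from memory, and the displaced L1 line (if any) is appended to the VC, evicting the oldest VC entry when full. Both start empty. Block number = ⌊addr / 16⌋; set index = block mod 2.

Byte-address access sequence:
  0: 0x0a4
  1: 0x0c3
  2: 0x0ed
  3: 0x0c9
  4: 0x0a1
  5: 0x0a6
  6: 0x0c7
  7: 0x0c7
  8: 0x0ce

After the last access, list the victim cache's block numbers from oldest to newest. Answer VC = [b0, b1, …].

  [0] addr=0xa4 blk=10 s=0: MISS | VC []
  [1] addr=0xc3 blk=12 s=0: MISS | VC [10]
  [2] addr=0xed blk=14 s=0: MISS | VC [10, 12]
  [3] addr=0xc9 blk=12 s=0: VC-HIT | VC [10, 14]
  [4] addr=0xa1 blk=10 s=0: VC-HIT | VC [12, 14]
  [5] addr=0xa6 blk=10 s=0: L1-HIT | VC [12, 14]
  [6] addr=0xc7 blk=12 s=0: VC-HIT | VC [10, 14]
  [7] addr=0xc7 blk=12 s=0: L1-HIT | VC [10, 14]
  [8] addr=0xce blk=12 s=0: L1-HIT | VC [10, 14]

VC = [10, 14]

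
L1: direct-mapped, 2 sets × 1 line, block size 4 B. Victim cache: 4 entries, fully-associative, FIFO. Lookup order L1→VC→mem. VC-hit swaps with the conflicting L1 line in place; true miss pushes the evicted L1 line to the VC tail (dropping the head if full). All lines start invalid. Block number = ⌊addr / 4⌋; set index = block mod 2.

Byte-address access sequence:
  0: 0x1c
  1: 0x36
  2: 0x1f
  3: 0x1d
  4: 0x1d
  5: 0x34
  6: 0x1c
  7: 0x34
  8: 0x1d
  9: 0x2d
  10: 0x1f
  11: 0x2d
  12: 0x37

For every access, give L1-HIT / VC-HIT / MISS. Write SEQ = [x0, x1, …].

#0 0x1c→b7/s1 MISS; vc=[]
#1 0x36→b13/s1 MISS; vc=[7]
#2 0x1f→b7/s1 VC-HIT; vc=[13]
#3 0x1d→b7/s1 L1-HIT; vc=[13]
#4 0x1d→b7/s1 L1-HIT; vc=[13]
#5 0x34→b13/s1 VC-HIT; vc=[7]
#6 0x1c→b7/s1 VC-HIT; vc=[13]
#7 0x34→b13/s1 VC-HIT; vc=[7]
#8 0x1d→b7/s1 VC-HIT; vc=[13]
#9 0x2d→b11/s1 MISS; vc=[13,7]
#10 0x1f→b7/s1 VC-HIT; vc=[13,11]
#11 0x2d→b11/s1 VC-HIT; vc=[13,7]
#12 0x37→b13/s1 VC-HIT; vc=[11,7]

SEQ = [MISS, MISS, VC-HIT, L1-HIT, L1-HIT, VC-HIT, VC-HIT, VC-HIT, VC-HIT, MISS, VC-HIT, VC-HIT, VC-HIT]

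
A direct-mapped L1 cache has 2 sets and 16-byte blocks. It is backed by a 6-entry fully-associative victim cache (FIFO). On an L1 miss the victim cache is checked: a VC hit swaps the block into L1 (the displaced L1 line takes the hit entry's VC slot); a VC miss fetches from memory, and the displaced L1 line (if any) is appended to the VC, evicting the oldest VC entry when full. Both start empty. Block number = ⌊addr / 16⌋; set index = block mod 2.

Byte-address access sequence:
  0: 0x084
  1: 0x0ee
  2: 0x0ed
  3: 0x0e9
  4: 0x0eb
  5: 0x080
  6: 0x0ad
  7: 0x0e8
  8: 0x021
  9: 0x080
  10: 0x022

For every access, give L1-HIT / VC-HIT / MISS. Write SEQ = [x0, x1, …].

#0 0x84→b8/s0 MISS; vc=[]
#1 0xee→b14/s0 MISS; vc=[8]
#2 0xed→b14/s0 L1-HIT; vc=[8]
#3 0xe9→b14/s0 L1-HIT; vc=[8]
#4 0xeb→b14/s0 L1-HIT; vc=[8]
#5 0x80→b8/s0 VC-HIT; vc=[14]
#6 0xad→b10/s0 MISS; vc=[14,8]
#7 0xe8→b14/s0 VC-HIT; vc=[10,8]
#8 0x21→b2/s0 MISS; vc=[10,8,14]
#9 0x80→b8/s0 VC-HIT; vc=[10,2,14]
#10 0x22→b2/s0 VC-HIT; vc=[10,8,14]

SEQ = [MISS, MISS, L1-HIT, L1-HIT, L1-HIT, VC-HIT, MISS, VC-HIT, MISS, VC-HIT, VC-HIT]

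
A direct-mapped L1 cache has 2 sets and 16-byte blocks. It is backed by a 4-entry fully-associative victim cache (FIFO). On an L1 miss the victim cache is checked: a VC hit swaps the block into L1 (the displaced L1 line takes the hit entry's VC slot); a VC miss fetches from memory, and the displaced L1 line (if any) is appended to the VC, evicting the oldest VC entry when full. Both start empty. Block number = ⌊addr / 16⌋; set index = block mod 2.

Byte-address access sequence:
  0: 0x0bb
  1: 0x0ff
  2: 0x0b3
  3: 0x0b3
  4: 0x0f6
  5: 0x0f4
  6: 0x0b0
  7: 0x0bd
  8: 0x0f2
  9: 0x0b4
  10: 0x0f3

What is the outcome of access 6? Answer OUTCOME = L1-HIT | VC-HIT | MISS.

0: 0xbb (blk 11, set 1) → MISS  vc=[]
1: 0xff (blk 15, set 1) → MISS  vc=[11]
2: 0xb3 (blk 11, set 1) → VC-HIT  vc=[15]
3: 0xb3 (blk 11, set 1) → L1-HIT  vc=[15]
4: 0xf6 (blk 15, set 1) → VC-HIT  vc=[11]
5: 0xf4 (blk 15, set 1) → L1-HIT  vc=[11]
6: 0xb0 (blk 11, set 1) → VC-HIT  vc=[15]
7: 0xbd (blk 11, set 1) → L1-HIT  vc=[15]
8: 0xf2 (blk 15, set 1) → VC-HIT  vc=[11]
9: 0xb4 (blk 11, set 1) → VC-HIT  vc=[15]
10: 0xf3 (blk 15, set 1) → VC-HIT  vc=[11]

OUTCOME = VC-HIT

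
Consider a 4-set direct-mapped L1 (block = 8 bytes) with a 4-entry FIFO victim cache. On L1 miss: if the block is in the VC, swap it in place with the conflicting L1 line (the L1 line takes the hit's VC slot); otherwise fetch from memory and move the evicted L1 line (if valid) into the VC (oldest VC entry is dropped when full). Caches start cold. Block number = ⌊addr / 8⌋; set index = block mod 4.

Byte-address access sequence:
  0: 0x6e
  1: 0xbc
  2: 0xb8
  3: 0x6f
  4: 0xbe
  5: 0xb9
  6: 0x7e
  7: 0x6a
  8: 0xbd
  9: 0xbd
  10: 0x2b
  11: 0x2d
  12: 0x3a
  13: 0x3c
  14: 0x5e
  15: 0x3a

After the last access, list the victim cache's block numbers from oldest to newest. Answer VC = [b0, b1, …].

VC = [15, 13, 23, 11]

#0 0x6e→b13/s1 MISS; vc=[]
#1 0xbc→b23/s3 MISS; vc=[]
#2 0xb8→b23/s3 L1-HIT; vc=[]
#3 0x6f→b13/s1 L1-HIT; vc=[]
#4 0xbe→b23/s3 L1-HIT; vc=[]
#5 0xb9→b23/s3 L1-HIT; vc=[]
#6 0x7e→b15/s3 MISS; vc=[23]
#7 0x6a→b13/s1 L1-HIT; vc=[23]
#8 0xbd→b23/s3 VC-HIT; vc=[15]
#9 0xbd→b23/s3 L1-HIT; vc=[15]
#10 0x2b→b5/s1 MISS; vc=[15,13]
#11 0x2d→b5/s1 L1-HIT; vc=[15,13]
#12 0x3a→b7/s3 MISS; vc=[15,13,23]
#13 0x3c→b7/s3 L1-HIT; vc=[15,13,23]
#14 0x5e→b11/s3 MISS; vc=[15,13,23,7]
#15 0x3a→b7/s3 VC-HIT; vc=[15,13,23,11]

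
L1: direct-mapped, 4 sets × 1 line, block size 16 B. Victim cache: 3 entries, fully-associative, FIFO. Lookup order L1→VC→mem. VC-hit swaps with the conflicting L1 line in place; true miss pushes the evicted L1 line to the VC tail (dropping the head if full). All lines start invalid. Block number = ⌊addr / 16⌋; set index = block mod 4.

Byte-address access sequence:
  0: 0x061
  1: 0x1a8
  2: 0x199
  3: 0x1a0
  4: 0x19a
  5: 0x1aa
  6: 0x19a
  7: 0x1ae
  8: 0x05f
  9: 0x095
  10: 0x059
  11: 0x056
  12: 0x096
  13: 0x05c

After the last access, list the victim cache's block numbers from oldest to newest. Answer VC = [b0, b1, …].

#0 0x61→b6/s2 MISS; vc=[]
#1 0x1a8→b26/s2 MISS; vc=[6]
#2 0x199→b25/s1 MISS; vc=[6]
#3 0x1a0→b26/s2 L1-HIT; vc=[6]
#4 0x19a→b25/s1 L1-HIT; vc=[6]
#5 0x1aa→b26/s2 L1-HIT; vc=[6]
#6 0x19a→b25/s1 L1-HIT; vc=[6]
#7 0x1ae→b26/s2 L1-HIT; vc=[6]
#8 0x5f→b5/s1 MISS; vc=[6,25]
#9 0x95→b9/s1 MISS; vc=[6,25,5]
#10 0x59→b5/s1 VC-HIT; vc=[6,25,9]
#11 0x56→b5/s1 L1-HIT; vc=[6,25,9]
#12 0x96→b9/s1 VC-HIT; vc=[6,25,5]
#13 0x5c→b5/s1 VC-HIT; vc=[6,25,9]

VC = [6, 25, 9]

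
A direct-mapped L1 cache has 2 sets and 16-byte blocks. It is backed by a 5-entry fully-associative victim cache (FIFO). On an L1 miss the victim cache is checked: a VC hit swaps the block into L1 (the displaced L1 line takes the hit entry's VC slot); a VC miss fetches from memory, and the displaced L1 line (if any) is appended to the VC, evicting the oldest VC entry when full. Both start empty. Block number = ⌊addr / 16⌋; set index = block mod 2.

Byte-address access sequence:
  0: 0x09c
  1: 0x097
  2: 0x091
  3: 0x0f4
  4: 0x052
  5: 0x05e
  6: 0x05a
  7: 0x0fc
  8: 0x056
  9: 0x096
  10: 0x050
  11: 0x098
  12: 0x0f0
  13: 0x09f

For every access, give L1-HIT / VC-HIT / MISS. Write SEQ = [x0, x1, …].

0: 0x9c (blk 9, set 1) → MISS  vc=[]
1: 0x97 (blk 9, set 1) → L1-HIT  vc=[]
2: 0x91 (blk 9, set 1) → L1-HIT  vc=[]
3: 0xf4 (blk 15, set 1) → MISS  vc=[9]
4: 0x52 (blk 5, set 1) → MISS  vc=[9, 15]
5: 0x5e (blk 5, set 1) → L1-HIT  vc=[9, 15]
6: 0x5a (blk 5, set 1) → L1-HIT  vc=[9, 15]
7: 0xfc (blk 15, set 1) → VC-HIT  vc=[9, 5]
8: 0x56 (blk 5, set 1) → VC-HIT  vc=[9, 15]
9: 0x96 (blk 9, set 1) → VC-HIT  vc=[5, 15]
10: 0x50 (blk 5, set 1) → VC-HIT  vc=[9, 15]
11: 0x98 (blk 9, set 1) → VC-HIT  vc=[5, 15]
12: 0xf0 (blk 15, set 1) → VC-HIT  vc=[5, 9]
13: 0x9f (blk 9, set 1) → VC-HIT  vc=[5, 15]

SEQ = [MISS, L1-HIT, L1-HIT, MISS, MISS, L1-HIT, L1-HIT, VC-HIT, VC-HIT, VC-HIT, VC-HIT, VC-HIT, VC-HIT, VC-HIT]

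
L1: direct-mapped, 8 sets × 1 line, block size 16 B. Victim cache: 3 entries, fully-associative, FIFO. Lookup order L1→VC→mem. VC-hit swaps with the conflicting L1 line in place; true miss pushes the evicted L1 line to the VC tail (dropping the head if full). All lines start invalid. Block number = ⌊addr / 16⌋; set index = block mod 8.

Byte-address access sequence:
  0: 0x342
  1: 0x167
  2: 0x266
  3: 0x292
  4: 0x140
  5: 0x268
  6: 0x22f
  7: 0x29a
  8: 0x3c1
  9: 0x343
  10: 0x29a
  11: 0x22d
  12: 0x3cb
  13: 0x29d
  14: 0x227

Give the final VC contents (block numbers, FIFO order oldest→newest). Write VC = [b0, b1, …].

0: 0x342 (blk 52, set 4) → MISS  vc=[]
1: 0x167 (blk 22, set 6) → MISS  vc=[]
2: 0x266 (blk 38, set 6) → MISS  vc=[22]
3: 0x292 (blk 41, set 1) → MISS  vc=[22]
4: 0x140 (blk 20, set 4) → MISS  vc=[22, 52]
5: 0x268 (blk 38, set 6) → L1-HIT  vc=[22, 52]
6: 0x22f (blk 34, set 2) → MISS  vc=[22, 52]
7: 0x29a (blk 41, set 1) → L1-HIT  vc=[22, 52]
8: 0x3c1 (blk 60, set 4) → MISS  vc=[22, 52, 20]
9: 0x343 (blk 52, set 4) → VC-HIT  vc=[22, 60, 20]
10: 0x29a (blk 41, set 1) → L1-HIT  vc=[22, 60, 20]
11: 0x22d (blk 34, set 2) → L1-HIT  vc=[22, 60, 20]
12: 0x3cb (blk 60, set 4) → VC-HIT  vc=[22, 52, 20]
13: 0x29d (blk 41, set 1) → L1-HIT  vc=[22, 52, 20]
14: 0x227 (blk 34, set 2) → L1-HIT  vc=[22, 52, 20]

VC = [22, 52, 20]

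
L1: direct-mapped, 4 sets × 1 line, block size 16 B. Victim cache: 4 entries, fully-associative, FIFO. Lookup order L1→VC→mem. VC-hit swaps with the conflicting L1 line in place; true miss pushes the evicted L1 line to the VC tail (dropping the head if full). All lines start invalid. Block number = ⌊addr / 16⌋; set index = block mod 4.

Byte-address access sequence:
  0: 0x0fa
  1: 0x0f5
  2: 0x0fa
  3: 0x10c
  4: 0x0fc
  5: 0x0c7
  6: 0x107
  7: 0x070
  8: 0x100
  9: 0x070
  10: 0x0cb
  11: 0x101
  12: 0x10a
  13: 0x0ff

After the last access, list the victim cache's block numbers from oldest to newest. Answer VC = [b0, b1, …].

  [0] addr=0xfa blk=15 s=3: MISS | VC []
  [1] addr=0xf5 blk=15 s=3: L1-HIT | VC []
  [2] addr=0xfa blk=15 s=3: L1-HIT | VC []
  [3] addr=0x10c blk=16 s=0: MISS | VC []
  [4] addr=0xfc blk=15 s=3: L1-HIT | VC []
  [5] addr=0xc7 blk=12 s=0: MISS | VC [16]
  [6] addr=0x107 blk=16 s=0: VC-HIT | VC [12]
  [7] addr=0x70 blk=7 s=3: MISS | VC [12, 15]
  [8] addr=0x100 blk=16 s=0: L1-HIT | VC [12, 15]
  [9] addr=0x70 blk=7 s=3: L1-HIT | VC [12, 15]
  [10] addr=0xcb blk=12 s=0: VC-HIT | VC [16, 15]
  [11] addr=0x101 blk=16 s=0: VC-HIT | VC [12, 15]
  [12] addr=0x10a blk=16 s=0: L1-HIT | VC [12, 15]
  [13] addr=0xff blk=15 s=3: VC-HIT | VC [12, 7]

VC = [12, 7]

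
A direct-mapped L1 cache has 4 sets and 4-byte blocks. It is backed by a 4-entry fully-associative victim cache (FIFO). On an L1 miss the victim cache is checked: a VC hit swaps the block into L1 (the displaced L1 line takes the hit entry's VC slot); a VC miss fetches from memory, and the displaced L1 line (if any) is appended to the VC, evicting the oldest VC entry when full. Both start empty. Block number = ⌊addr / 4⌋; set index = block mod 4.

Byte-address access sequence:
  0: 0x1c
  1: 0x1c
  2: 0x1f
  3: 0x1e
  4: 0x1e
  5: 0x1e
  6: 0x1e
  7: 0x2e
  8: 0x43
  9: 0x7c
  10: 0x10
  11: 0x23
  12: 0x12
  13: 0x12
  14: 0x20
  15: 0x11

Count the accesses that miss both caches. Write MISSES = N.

#0 0x1c→b7/s3 MISS; vc=[]
#1 0x1c→b7/s3 L1-HIT; vc=[]
#2 0x1f→b7/s3 L1-HIT; vc=[]
#3 0x1e→b7/s3 L1-HIT; vc=[]
#4 0x1e→b7/s3 L1-HIT; vc=[]
#5 0x1e→b7/s3 L1-HIT; vc=[]
#6 0x1e→b7/s3 L1-HIT; vc=[]
#7 0x2e→b11/s3 MISS; vc=[7]
#8 0x43→b16/s0 MISS; vc=[7]
#9 0x7c→b31/s3 MISS; vc=[7,11]
#10 0x10→b4/s0 MISS; vc=[7,11,16]
#11 0x23→b8/s0 MISS; vc=[7,11,16,4]
#12 0x12→b4/s0 VC-HIT; vc=[7,11,16,8]
#13 0x12→b4/s0 L1-HIT; vc=[7,11,16,8]
#14 0x20→b8/s0 VC-HIT; vc=[7,11,16,4]
#15 0x11→b4/s0 VC-HIT; vc=[7,11,16,8]

MISSES = 6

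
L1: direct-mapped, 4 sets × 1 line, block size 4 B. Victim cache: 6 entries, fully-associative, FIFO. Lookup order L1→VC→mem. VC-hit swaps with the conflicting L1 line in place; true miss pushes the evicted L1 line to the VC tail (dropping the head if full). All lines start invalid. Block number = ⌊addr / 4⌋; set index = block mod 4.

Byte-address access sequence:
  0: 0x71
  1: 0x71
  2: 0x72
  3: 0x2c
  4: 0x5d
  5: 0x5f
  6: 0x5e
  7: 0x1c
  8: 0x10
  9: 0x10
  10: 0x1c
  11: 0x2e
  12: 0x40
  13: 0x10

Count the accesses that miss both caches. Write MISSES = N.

#0 0x71→b28/s0 MISS; vc=[]
#1 0x71→b28/s0 L1-HIT; vc=[]
#2 0x72→b28/s0 L1-HIT; vc=[]
#3 0x2c→b11/s3 MISS; vc=[]
#4 0x5d→b23/s3 MISS; vc=[11]
#5 0x5f→b23/s3 L1-HIT; vc=[11]
#6 0x5e→b23/s3 L1-HIT; vc=[11]
#7 0x1c→b7/s3 MISS; vc=[11,23]
#8 0x10→b4/s0 MISS; vc=[11,23,28]
#9 0x10→b4/s0 L1-HIT; vc=[11,23,28]
#10 0x1c→b7/s3 L1-HIT; vc=[11,23,28]
#11 0x2e→b11/s3 VC-HIT; vc=[7,23,28]
#12 0x40→b16/s0 MISS; vc=[7,23,28,4]
#13 0x10→b4/s0 VC-HIT; vc=[7,23,28,16]

MISSES = 6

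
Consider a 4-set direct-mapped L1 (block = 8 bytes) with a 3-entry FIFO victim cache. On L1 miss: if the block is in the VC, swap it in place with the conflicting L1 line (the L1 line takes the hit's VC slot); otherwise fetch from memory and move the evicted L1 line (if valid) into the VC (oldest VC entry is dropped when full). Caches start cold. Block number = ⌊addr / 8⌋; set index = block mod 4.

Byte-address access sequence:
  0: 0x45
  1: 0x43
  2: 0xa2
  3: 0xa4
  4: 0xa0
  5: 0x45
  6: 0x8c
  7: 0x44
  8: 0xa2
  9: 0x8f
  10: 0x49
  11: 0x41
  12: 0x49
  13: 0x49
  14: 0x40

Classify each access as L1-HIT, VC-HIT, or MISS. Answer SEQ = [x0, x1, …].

SEQ = [MISS, L1-HIT, MISS, L1-HIT, L1-HIT, VC-HIT, MISS, L1-HIT, VC-HIT, L1-HIT, MISS, VC-HIT, L1-HIT, L1-HIT, L1-HIT]

#0 0x45→b8/s0 MISS; vc=[]
#1 0x43→b8/s0 L1-HIT; vc=[]
#2 0xa2→b20/s0 MISS; vc=[8]
#3 0xa4→b20/s0 L1-HIT; vc=[8]
#4 0xa0→b20/s0 L1-HIT; vc=[8]
#5 0x45→b8/s0 VC-HIT; vc=[20]
#6 0x8c→b17/s1 MISS; vc=[20]
#7 0x44→b8/s0 L1-HIT; vc=[20]
#8 0xa2→b20/s0 VC-HIT; vc=[8]
#9 0x8f→b17/s1 L1-HIT; vc=[8]
#10 0x49→b9/s1 MISS; vc=[8,17]
#11 0x41→b8/s0 VC-HIT; vc=[20,17]
#12 0x49→b9/s1 L1-HIT; vc=[20,17]
#13 0x49→b9/s1 L1-HIT; vc=[20,17]
#14 0x40→b8/s0 L1-HIT; vc=[20,17]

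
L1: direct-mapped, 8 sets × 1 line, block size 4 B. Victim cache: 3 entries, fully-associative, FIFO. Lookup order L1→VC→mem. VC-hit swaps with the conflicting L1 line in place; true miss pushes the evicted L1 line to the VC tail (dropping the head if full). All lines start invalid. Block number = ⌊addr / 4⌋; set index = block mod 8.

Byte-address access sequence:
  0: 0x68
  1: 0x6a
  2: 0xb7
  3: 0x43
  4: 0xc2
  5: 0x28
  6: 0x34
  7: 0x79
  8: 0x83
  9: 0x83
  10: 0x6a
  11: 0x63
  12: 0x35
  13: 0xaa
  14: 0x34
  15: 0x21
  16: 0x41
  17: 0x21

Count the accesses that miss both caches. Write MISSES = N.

MISSES = 12

0: 0x68 (blk 26, set 2) → MISS  vc=[]
1: 0x6a (blk 26, set 2) → L1-HIT  vc=[]
2: 0xb7 (blk 45, set 5) → MISS  vc=[]
3: 0x43 (blk 16, set 0) → MISS  vc=[]
4: 0xc2 (blk 48, set 0) → MISS  vc=[16]
5: 0x28 (blk 10, set 2) → MISS  vc=[16, 26]
6: 0x34 (blk 13, set 5) → MISS  vc=[16, 26, 45]
7: 0x79 (blk 30, set 6) → MISS  vc=[16, 26, 45]
8: 0x83 (blk 32, set 0) → MISS  vc=[26, 45, 48]
9: 0x83 (blk 32, set 0) → L1-HIT  vc=[26, 45, 48]
10: 0x6a (blk 26, set 2) → VC-HIT  vc=[10, 45, 48]
11: 0x63 (blk 24, set 0) → MISS  vc=[45, 48, 32]
12: 0x35 (blk 13, set 5) → L1-HIT  vc=[45, 48, 32]
13: 0xaa (blk 42, set 2) → MISS  vc=[48, 32, 26]
14: 0x34 (blk 13, set 5) → L1-HIT  vc=[48, 32, 26]
15: 0x21 (blk 8, set 0) → MISS  vc=[32, 26, 24]
16: 0x41 (blk 16, set 0) → MISS  vc=[26, 24, 8]
17: 0x21 (blk 8, set 0) → VC-HIT  vc=[26, 24, 16]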